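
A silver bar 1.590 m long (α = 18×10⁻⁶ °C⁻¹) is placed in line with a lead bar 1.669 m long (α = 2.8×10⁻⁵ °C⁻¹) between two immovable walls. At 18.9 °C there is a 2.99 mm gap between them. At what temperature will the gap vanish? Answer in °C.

α₁L₁ = 2.862×10⁻⁵ m/K, α₂L₂ = 4.6732×10⁻⁵ m/K → total 7.5352×10⁻⁵ m/K
ΔT = g/(α₁L₁+α₂L₂) = 2.99×10⁻³ / 7.5352×10⁻⁵ = 39.680 K
T = 18.9 + 39.680 = 58.580 °C

T = 58.6 °C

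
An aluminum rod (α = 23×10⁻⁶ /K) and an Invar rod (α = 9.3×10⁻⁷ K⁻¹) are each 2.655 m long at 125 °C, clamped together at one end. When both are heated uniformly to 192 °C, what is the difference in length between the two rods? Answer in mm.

3.93 mm

ΔT = 67 K
aluminum: ΔL = 23×10⁻⁶ × 2.655 m × 67 = 4.0914×10⁻³ m = 4.0914 mm
Invar: ΔL = 9.3×10⁻⁷ × 2.655 m × 67 = 1.6543×10⁻⁴ m = 0.16543 mm
difference = 4.0914 − 0.16543 = 3.92597 mm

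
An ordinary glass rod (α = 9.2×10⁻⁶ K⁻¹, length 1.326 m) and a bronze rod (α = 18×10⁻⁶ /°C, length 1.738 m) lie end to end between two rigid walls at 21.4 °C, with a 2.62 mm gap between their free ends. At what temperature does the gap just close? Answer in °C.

α₁L₁ = 1.21992×10⁻⁵ m/K, α₂L₂ = 3.1284×10⁻⁵ m/K → total 4.34832×10⁻⁵ m/K
ΔT = g/(α₁L₁+α₂L₂) = 2.62×10⁻³ / 4.34832×10⁻⁵ = 60.253 K
T = 21.4 + 60.253 = 81.653 °C

T = 81.7 °C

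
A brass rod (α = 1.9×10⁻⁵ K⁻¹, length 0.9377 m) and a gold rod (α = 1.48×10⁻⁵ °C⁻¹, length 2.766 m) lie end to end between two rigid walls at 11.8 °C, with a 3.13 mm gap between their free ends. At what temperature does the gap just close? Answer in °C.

T = 65.1 °C

α₁L₁ = 1.78163×10⁻⁵ m/K, α₂L₂ = 4.09368×10⁻⁵ m/K → total 5.87531×10⁻⁵ m/K
ΔT = g/(α₁L₁+α₂L₂) = 3.13×10⁻³ / 5.87531×10⁻⁵ = 53.274 K
T = 11.8 + 53.274 = 65.074 °C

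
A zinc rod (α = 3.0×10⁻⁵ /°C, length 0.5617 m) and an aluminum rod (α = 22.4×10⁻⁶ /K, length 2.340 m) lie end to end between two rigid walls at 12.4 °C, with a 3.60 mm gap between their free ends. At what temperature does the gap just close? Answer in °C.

Gap closes when ΔL₁ + ΔL₂ = 3.60 mm = 3.60×10⁻³ m
(α₁L₁ + α₂L₂)ΔT = g
α₁L₁ + α₂L₂ = 3.0×10⁻⁵×0.5617 + 22.4×10⁻⁶×2.340 = 6.9267×10⁻⁵ m/K
ΔT = 3.60×10⁻³ / 6.9267×10⁻⁵ = 51.973 K
T = 12.4 + 51.973 = 64.373 °C

T = 64.4 °C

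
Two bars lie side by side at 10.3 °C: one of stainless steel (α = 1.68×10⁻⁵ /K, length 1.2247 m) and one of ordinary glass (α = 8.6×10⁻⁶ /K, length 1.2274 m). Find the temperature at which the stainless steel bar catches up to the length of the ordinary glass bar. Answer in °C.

L₁(1 + α₁ΔT) = L₂(1 + α₂ΔT) ⇒ ΔT = (L₂ − L₁)/(α₁L₁ − α₂L₂)
L₂ − L₁ = 1.2274 − 1.2247 = 2.70×10⁻³ m
α₁L₁ − α₂L₂ = 1.68×10⁻⁵×1.2247 − 8.6×10⁻⁶×1.2274 = 1.001932×10⁻⁵ m/K
ΔT = 2.70×10⁻³ / 1.001932×10⁻⁵ = 269.479 K
T = 10.3 + 269.479 = 279.779 °C

T = 279.8 °C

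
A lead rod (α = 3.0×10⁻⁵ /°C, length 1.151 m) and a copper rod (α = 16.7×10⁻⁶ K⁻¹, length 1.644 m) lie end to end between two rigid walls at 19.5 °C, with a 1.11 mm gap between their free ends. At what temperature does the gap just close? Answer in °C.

T = 37.4 °C

Gap closes when ΔL₁ + ΔL₂ = 1.11 mm = 1.11×10⁻³ m
(α₁L₁ + α₂L₂)ΔT = g
α₁L₁ + α₂L₂ = 3.0×10⁻⁵×1.151 + 16.7×10⁻⁶×1.644 = 6.19848×10⁻⁵ m/K
ΔT = 1.11×10⁻³ / 6.19848×10⁻⁵ = 17.908 K
T = 19.5 + 17.908 = 37.408 °C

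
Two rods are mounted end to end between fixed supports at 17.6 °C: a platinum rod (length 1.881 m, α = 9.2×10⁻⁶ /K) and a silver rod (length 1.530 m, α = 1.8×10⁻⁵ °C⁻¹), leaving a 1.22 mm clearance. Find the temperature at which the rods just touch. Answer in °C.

T = 44.8 °C

Gap closes when ΔL₁ + ΔL₂ = 1.22 mm = 1.22×10⁻³ m
(α₁L₁ + α₂L₂)ΔT = g
α₁L₁ + α₂L₂ = 9.2×10⁻⁶×1.881 + 1.8×10⁻⁵×1.530 = 4.48452×10⁻⁵ m/K
ΔT = 1.22×10⁻³ / 4.48452×10⁻⁵ = 27.205 K
T = 17.6 + 27.205 = 44.805 °C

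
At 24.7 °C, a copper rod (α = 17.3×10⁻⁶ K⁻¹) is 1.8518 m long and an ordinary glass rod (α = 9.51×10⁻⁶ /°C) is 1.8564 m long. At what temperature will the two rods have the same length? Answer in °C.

L₁(1 + α₁ΔT) = L₂(1 + α₂ΔT) ⇒ ΔT = (L₂ − L₁)/(α₁L₁ − α₂L₂)
L₂ − L₁ = 1.8564 − 1.8518 = 4.60×10⁻³ m
α₁L₁ − α₂L₂ = 17.3×10⁻⁶×1.8518 − 9.51×10⁻⁶×1.8564 = 1.4381776×10⁻⁵ m/K
ΔT = 4.60×10⁻³ / 1.4381776×10⁻⁵ = 319.849 K
T = 24.7 + 319.849 = 344.549 °C

T = 344.5 °C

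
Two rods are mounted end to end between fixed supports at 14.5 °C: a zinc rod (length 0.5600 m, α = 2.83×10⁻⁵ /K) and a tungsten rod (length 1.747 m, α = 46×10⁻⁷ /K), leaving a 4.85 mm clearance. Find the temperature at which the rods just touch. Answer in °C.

T = 218 °C

α₁L₁ = 1.5848×10⁻⁵ m/K, α₂L₂ = 8.0362×10⁻⁶ m/K → total 2.38842×10⁻⁵ m/K
ΔT = g/(α₁L₁+α₂L₂) = 4.85×10⁻³ / 2.38842×10⁻⁵ = 203.06 K
T = 14.5 + 203.06 = 217.56 °C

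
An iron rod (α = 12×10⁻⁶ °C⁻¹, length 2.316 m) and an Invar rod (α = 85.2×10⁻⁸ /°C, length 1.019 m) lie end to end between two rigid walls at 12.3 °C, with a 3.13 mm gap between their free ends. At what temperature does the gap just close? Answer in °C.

Gap closes when ΔL₁ + ΔL₂ = 3.13 mm = 3.13×10⁻³ m
(α₁L₁ + α₂L₂)ΔT = g
α₁L₁ + α₂L₂ = 12×10⁻⁶×2.316 + 85.2×10⁻⁸×1.019 = 2.8660188×10⁻⁵ m/K
ΔT = 3.13×10⁻³ / 2.8660188×10⁻⁵ = 109.21 K
T = 12.3 + 109.21 = 121.51 °C

T = 122 °C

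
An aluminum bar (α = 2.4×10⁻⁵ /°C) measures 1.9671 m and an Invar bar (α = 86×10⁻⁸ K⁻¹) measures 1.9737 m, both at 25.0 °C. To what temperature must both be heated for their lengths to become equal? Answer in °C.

Equal length when α₁L₁ΔT − α₂L₂ΔT = L₂ − L₁ = 6.60×10⁻³ m
α₁L₁ = 4.72104×10⁻⁵, α₂L₂ = 1.697382×10⁻⁶ → Δ(αL) = 4.5513018×10⁻⁵ m/K
ΔT = 6.60×10⁻³ / 4.5513018×10⁻⁵ = 145.013 K, so T = 25.0 + 145.013 = 170.013 °C

T = 170.0 °C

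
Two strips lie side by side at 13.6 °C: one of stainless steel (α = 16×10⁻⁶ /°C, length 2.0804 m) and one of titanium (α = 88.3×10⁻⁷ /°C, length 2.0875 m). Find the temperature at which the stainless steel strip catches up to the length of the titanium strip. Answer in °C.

T = 491.6 °C

Equal length when α₁L₁ΔT − α₂L₂ΔT = L₂ − L₁ = 7.10×10⁻³ m
α₁L₁ = 3.32864×10⁻⁵, α₂L₂ = 1.8432625×10⁻⁵ → Δ(αL) = 1.4853775×10⁻⁵ m/K
ΔT = 7.10×10⁻³ / 1.4853775×10⁻⁵ = 477.993 K, so T = 13.6 + 477.993 = 491.593 °C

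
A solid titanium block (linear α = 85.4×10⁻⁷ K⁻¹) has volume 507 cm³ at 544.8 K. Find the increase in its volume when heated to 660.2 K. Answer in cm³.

ΔV = 1.50 cm³

Isotropic solid: β ≈ 3α = 2.6×10⁻⁵ /K; ΔT = 115.4 K
ΔV = 3αV₀ΔT = 3(85.4×10⁻⁷)(507)(115.4) = 1.50 cm³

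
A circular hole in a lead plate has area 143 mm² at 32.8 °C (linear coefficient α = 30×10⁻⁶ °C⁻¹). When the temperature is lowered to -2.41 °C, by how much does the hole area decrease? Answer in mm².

ΔA = 0.302 mm²

Area coefficient ≈ 2α; |ΔT| = 35.21 K
ΔA = 2αA₀ΔT = 2(30×10⁻⁶)(143)(35.21) = 0.302 mm²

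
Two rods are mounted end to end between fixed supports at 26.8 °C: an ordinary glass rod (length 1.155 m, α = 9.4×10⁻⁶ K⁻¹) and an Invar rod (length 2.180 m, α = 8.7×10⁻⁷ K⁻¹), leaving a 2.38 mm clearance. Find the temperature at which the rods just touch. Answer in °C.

Gap closes when ΔL₁ + ΔL₂ = 2.38 mm = 2.38×10⁻³ m
(α₁L₁ + α₂L₂)ΔT = g
α₁L₁ + α₂L₂ = 9.4×10⁻⁶×1.155 + 8.7×10⁻⁷×2.180 = 1.27536×10⁻⁵ m/K
ΔT = 2.38×10⁻³ / 1.27536×10⁻⁵ = 186.61 K
T = 26.8 + 186.61 = 213.41 °C

T = 213 °C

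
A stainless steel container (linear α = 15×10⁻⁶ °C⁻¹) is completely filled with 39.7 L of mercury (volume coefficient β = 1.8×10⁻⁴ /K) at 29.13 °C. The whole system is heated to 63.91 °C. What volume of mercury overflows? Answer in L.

0.186 L

The container also expands: β_container ≈ 3α = 4.5×10⁻⁵ /K
Net overflow = V₀(β_liq − 3α_cont)ΔT
β − 3α = 1.80×10⁻⁴ − 4.5×10⁻⁵ = 1.35×10⁻⁴ /K; ΔT = 34.78 K
ΔV = 39.7 × 1.35×10⁻⁴ × 34.78 = 0.186 L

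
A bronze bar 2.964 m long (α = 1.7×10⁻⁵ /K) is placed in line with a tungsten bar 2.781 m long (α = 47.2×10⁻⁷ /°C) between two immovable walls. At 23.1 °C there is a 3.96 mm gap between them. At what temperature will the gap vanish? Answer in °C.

T = 85.4 °C

α₁L₁ = 5.0388×10⁻⁵ m/K, α₂L₂ = 1.312632×10⁻⁵ m/K → total 6.351432×10⁻⁵ m/K
ΔT = g/(α₁L₁+α₂L₂) = 3.96×10⁻³ / 6.351432×10⁻⁵ = 62.348 K
T = 23.1 + 62.348 = 85.448 °C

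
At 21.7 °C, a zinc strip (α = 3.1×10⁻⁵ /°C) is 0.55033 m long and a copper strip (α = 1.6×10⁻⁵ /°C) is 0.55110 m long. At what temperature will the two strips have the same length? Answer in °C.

T = 115.1 °C

Equal length when α₁L₁ΔT − α₂L₂ΔT = L₂ − L₁ = 7.70×10⁻⁴ m
α₁L₁ = 1.706023×10⁻⁵, α₂L₂ = 8.8176×10⁻⁶ → Δ(αL) = 8.24263×10⁻⁶ m/K
ΔT = 7.70×10⁻⁴ / 8.24263×10⁻⁶ = 93.417 K, so T = 21.7 + 93.417 = 115.117 °C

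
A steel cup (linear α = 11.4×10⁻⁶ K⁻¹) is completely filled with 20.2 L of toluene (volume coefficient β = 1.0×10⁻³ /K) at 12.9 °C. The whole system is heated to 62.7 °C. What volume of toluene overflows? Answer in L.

0.972 L

The cup also expands: β_container ≈ 3α = 3.42×10⁻⁵ /K
Net overflow = V₀(β_liq − 3α_cont)ΔT
β − 3α = 1.00×10⁻³ − 3.42×10⁻⁵ = 9.658×10⁻⁴ /K; ΔT = 49.8 K
ΔV = 20.2 × 9.658×10⁻⁴ × 49.8 = 0.972 L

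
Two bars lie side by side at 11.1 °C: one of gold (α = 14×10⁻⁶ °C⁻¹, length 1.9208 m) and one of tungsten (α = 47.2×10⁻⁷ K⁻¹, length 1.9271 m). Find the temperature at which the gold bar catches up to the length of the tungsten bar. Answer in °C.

T = 365.1 °C

Equal length when α₁L₁ΔT − α₂L₂ΔT = L₂ − L₁ = 6.30×10⁻³ m
α₁L₁ = 2.68912×10⁻⁵, α₂L₂ = 9.095912×10⁻⁶ → Δ(αL) = 1.7795288×10⁻⁵ m/K
ΔT = 6.30×10⁻³ / 1.7795288×10⁻⁵ = 354.026 K, so T = 11.1 + 354.026 = 365.126 °C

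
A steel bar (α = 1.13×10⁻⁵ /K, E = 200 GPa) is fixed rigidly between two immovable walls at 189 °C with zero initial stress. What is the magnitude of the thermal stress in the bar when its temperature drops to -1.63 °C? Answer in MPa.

Fully constrained: the free strain ε = αΔT is blocked, so σ = Eε = EαΔT.
|ΔT| = 190.63 K
σ = 200×10⁹ × 1.13×10⁻⁵ × 190.63 = 4.31×10⁸ Pa

σ = 431 MPa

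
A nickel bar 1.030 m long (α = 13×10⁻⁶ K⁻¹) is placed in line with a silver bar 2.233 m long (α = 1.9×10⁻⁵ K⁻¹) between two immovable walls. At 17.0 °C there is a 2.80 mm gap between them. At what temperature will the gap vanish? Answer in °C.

Gap closes when ΔL₁ + ΔL₂ = 2.80 mm = 2.80×10⁻³ m
(α₁L₁ + α₂L₂)ΔT = g
α₁L₁ + α₂L₂ = 13×10⁻⁶×1.030 + 1.9×10⁻⁵×2.233 = 5.5817×10⁻⁵ m/K
ΔT = 2.80×10⁻³ / 5.5817×10⁻⁵ = 50.164 K
T = 17.0 + 50.164 = 67.164 °C

T = 67.2 °C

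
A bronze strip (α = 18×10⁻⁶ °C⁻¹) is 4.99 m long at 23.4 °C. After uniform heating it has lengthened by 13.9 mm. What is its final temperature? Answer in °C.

T = 178 °C

ΔL = αL₀ΔT ⇒ ΔT = ΔL / (αL₀)
ΔT = 13.9×10⁻³ m / (18×10⁻⁶ × 4.99 m) = 154.75 K
T = 23.4 + 154.75 = 178.15 °C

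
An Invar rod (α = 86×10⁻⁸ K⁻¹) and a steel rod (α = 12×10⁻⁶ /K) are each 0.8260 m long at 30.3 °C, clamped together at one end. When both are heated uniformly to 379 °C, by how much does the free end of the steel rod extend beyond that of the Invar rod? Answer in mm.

3.21 mm

ΔT = 348.7 K
Invar: ΔL = 86×10⁻⁸ × 0.8260 m × 348.7 = 2.4770×10⁻⁴ m = 0.24770 mm
steel: ΔL = 12×10⁻⁶ × 0.8260 m × 348.7 = 3.4563×10⁻³ m = 3.4563 mm
difference = 3.4563 − 0.24770 = 3.2086 mm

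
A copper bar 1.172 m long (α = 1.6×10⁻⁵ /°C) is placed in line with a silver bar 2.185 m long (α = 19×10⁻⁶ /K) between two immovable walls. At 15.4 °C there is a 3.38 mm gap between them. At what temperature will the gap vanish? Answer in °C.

T = 71.5 °C

α₁L₁ = 1.8752×10⁻⁵ m/K, α₂L₂ = 4.1515×10⁻⁵ m/K → total 6.0267×10⁻⁵ m/K
ΔT = g/(α₁L₁+α₂L₂) = 3.38×10⁻³ / 6.0267×10⁻⁵ = 56.084 K
T = 15.4 + 56.084 = 71.484 °C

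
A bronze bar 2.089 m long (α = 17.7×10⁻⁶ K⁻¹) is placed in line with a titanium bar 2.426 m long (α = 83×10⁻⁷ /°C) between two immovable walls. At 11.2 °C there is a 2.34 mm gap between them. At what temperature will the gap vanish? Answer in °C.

Gap closes when ΔL₁ + ΔL₂ = 2.34 mm = 2.34×10⁻³ m
(α₁L₁ + α₂L₂)ΔT = g
α₁L₁ + α₂L₂ = 17.7×10⁻⁶×2.089 + 83×10⁻⁷×2.426 = 5.71111×10⁻⁵ m/K
ΔT = 2.34×10⁻³ / 5.71111×10⁻⁵ = 40.973 K
T = 11.2 + 40.973 = 52.173 °C

T = 52.2 °C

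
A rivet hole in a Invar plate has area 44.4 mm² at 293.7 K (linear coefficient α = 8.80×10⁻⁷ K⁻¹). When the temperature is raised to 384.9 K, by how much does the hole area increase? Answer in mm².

Area coefficient ≈ 2α; |ΔT| = 91.2 K
ΔA = 2αA₀ΔT = 2(8.80×10⁻⁷)(44.4)(91.2) = 7.13×10⁻³ mm²

ΔA = 0.00713 mm²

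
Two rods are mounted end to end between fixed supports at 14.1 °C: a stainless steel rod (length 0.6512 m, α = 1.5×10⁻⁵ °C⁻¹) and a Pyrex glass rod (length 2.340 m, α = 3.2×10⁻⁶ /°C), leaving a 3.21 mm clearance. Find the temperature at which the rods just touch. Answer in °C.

Gap closes when ΔL₁ + ΔL₂ = 3.21 mm = 3.21×10⁻³ m
(α₁L₁ + α₂L₂)ΔT = g
α₁L₁ + α₂L₂ = 1.5×10⁻⁵×0.6512 + 3.2×10⁻⁶×2.340 = 1.7256×10⁻⁵ m/K
ΔT = 3.21×10⁻³ / 1.7256×10⁻⁵ = 186.02 K
T = 14.1 + 186.02 = 200.12 °C

T = 200 °C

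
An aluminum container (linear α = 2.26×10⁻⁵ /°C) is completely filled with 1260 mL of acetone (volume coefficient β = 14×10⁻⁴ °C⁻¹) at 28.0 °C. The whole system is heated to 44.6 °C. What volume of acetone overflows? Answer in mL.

The container also expands: β_container ≈ 3α = 6.78×10⁻⁵ /K
Net overflow = V₀(β_liq − 3α_cont)ΔT
β − 3α = 1.40×10⁻³ − 6.78×10⁻⁵ = 1.3322×10⁻³ /K; ΔT = 16.6 K
ΔV = 1260 × 1.3322×10⁻³ × 16.6 = 27.9 mL

27.9 mL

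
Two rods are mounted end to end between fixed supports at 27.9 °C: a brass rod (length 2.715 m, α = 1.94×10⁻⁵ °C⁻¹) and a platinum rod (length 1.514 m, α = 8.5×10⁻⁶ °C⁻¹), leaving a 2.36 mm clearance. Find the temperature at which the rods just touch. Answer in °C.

α₁L₁ = 5.2671×10⁻⁵ m/K, α₂L₂ = 1.2869×10⁻⁵ m/K → total 6.554×10⁻⁵ m/K
ΔT = g/(α₁L₁+α₂L₂) = 2.36×10⁻³ / 6.554×10⁻⁵ = 36.009 K
T = 27.9 + 36.009 = 63.909 °C

T = 63.9 °C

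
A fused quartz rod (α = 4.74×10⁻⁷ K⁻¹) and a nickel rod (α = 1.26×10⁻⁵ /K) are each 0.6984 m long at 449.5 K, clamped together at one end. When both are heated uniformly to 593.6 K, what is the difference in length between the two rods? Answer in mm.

ΔT = 144.1 K
fused quartz: ΔL = 4.74×10⁻⁷ × 0.6984 m × 144.1 = 4.7703×10⁻⁵ m = 0.047703 mm
nickel: ΔL = 1.26×10⁻⁵ × 0.6984 m × 144.1 = 1.2681×10⁻³ m = 1.2681 mm
difference = 1.2681 − 0.047703 = 1.220397 mm

1.22 mm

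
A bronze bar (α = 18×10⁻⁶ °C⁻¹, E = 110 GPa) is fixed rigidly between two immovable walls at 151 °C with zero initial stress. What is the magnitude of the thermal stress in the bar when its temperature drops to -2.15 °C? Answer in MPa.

σ = 303 MPa

Fully constrained: the free strain ε = αΔT is blocked, so σ = Eε = EαΔT.
|ΔT| = 153.15 K
σ = 110×10⁹ × 18×10⁻⁶ × 153.15 = 3.03×10⁸ Pa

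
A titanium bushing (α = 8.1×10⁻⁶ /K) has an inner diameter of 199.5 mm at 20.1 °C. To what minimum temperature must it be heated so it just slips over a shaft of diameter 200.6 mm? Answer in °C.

Required Δd = 200.6 − 199.5 = 1.1 mm
Δd = αd₀ΔT ⇒ ΔT = Δd/(αd₀) = 1.1 / (8.1×10⁻⁶ × 199.5) = 680.71 K
T_min = 20.1 + 680.71 = 700.81 °C

T = 701 °C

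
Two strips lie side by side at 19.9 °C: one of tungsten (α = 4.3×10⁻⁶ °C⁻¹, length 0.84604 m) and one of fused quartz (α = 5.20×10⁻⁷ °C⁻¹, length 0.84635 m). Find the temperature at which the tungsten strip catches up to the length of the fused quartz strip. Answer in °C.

L₁(1 + α₁ΔT) = L₂(1 + α₂ΔT) ⇒ ΔT = (L₂ − L₁)/(α₁L₁ − α₂L₂)
L₂ − L₁ = 0.84635 − 0.84604 = 3.10×10⁻⁴ m
α₁L₁ − α₂L₂ = 4.3×10⁻⁶×0.84604 − 5.20×10⁻⁷×0.84635 = 3.19787×10⁻⁶ m/K
ΔT = 3.10×10⁻⁴ / 3.19787×10⁻⁶ = 96.940 K
T = 19.9 + 96.940 = 116.840 °C

T = 116.8 °C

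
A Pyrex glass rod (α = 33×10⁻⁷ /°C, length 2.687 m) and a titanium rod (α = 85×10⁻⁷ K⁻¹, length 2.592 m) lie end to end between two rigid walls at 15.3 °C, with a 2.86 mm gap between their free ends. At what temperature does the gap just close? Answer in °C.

T = 108 °C

Gap closes when ΔL₁ + ΔL₂ = 2.86 mm = 2.86×10⁻³ m
(α₁L₁ + α₂L₂)ΔT = g
α₁L₁ + α₂L₂ = 33×10⁻⁷×2.687 + 85×10⁻⁷×2.592 = 3.08991×10⁻⁵ m/K
ΔT = 2.86×10⁻³ / 3.08991×10⁻⁵ = 92.56 K
T = 15.3 + 92.56 = 107.86 °C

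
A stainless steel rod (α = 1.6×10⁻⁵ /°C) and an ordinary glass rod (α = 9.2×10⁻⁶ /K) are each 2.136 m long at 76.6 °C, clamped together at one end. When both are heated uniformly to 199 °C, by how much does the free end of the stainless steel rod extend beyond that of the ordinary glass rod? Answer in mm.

1.78 mm

ΔT = 122.4 K
stainless steel: ΔL = 1.6×10⁻⁵ × 2.136 m × 122.4 = 4.1831×10⁻³ m = 4.1831 mm
ordinary glass: ΔL = 9.2×10⁻⁶ × 2.136 m × 122.4 = 2.4053×10⁻³ m = 2.4053 mm
difference = 4.1831 − 2.4053 = 1.7778 mm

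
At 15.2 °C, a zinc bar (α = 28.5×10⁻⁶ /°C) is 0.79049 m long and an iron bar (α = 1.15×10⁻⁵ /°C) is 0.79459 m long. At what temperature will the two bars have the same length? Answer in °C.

Equal length when α₁L₁ΔT − α₂L₂ΔT = L₂ − L₁ = 4.10×10⁻³ m
α₁L₁ = 2.2528965×10⁻⁵, α₂L₂ = 9.137785×10⁻⁶ → Δ(αL) = 1.339118×10⁻⁵ m/K
ΔT = 4.10×10⁻³ / 1.339118×10⁻⁵ = 306.172 K, so T = 15.2 + 306.172 = 321.372 °C

T = 321.4 °C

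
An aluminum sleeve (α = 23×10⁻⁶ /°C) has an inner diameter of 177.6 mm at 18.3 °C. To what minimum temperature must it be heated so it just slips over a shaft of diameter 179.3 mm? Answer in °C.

T = 434 °C

Required Δd = 179.3 − 177.6 = 1.7 mm
Δd = αd₀ΔT ⇒ ΔT = Δd/(αd₀) = 1.7 / (23×10⁻⁶ × 177.6) = 416.18 K
T_min = 18.3 + 416.18 = 434.48 °C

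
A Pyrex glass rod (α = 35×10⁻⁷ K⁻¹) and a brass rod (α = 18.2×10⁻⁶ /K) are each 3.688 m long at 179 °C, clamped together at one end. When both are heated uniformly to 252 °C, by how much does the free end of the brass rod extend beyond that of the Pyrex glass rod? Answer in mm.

ΔT = 73 K
Pyrex glass: ΔL = 35×10⁻⁷ × 3.688 m × 73 = 9.4228×10⁻⁴ m = 0.94228 mm
brass: ΔL = 18.2×10⁻⁶ × 3.688 m × 73 = 4.8999×10⁻³ m = 4.8999 mm
difference = 4.8999 − 0.94228 = 3.95762 mm

3.96 mm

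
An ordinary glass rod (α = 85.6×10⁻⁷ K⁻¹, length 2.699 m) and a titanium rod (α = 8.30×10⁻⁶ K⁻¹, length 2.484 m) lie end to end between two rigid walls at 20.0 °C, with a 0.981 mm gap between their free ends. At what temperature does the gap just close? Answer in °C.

T = 42.4 °C

Gap closes when ΔL₁ + ΔL₂ = 0.981 mm = 9.81×10⁻⁴ m
(α₁L₁ + α₂L₂)ΔT = g
α₁L₁ + α₂L₂ = 85.6×10⁻⁷×2.699 + 8.30×10⁻⁶×2.484 = 4.372064×10⁻⁵ m/K
ΔT = 9.81×10⁻⁴ / 4.372064×10⁻⁵ = 22.438 K
T = 20.0 + 22.438 = 42.438 °C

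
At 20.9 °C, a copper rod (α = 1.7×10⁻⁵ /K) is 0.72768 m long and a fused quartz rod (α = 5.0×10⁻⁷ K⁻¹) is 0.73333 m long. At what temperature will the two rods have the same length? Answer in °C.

L₁(1 + α₁ΔT) = L₂(1 + α₂ΔT) ⇒ ΔT = (L₂ − L₁)/(α₁L₁ − α₂L₂)
L₂ − L₁ = 0.73333 − 0.72768 = 5.65×10⁻³ m
α₁L₁ − α₂L₂ = 1.7×10⁻⁵×0.72768 − 5.0×10⁻⁷×0.73333 = 1.2003895×10⁻⁵ m/K
ΔT = 5.65×10⁻³ / 1.2003895×10⁻⁵ = 470.681 K
T = 20.9 + 470.681 = 491.581 °C

T = 491.6 °C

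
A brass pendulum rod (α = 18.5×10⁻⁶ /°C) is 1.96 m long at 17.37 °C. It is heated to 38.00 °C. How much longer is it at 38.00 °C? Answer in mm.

|ΔT| = |38.00 − 17.37| = 20.63 K
ΔL = αL₀ΔT = (18.5×10⁻⁶)(1.96)(20.63) = 7.48×10⁻⁴ m

ΔL = 0.748 mm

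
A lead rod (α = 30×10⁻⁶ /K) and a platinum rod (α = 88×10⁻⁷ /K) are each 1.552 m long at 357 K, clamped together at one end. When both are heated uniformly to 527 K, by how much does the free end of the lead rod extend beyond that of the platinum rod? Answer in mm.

5.59 mm

ΔT = 170 K
lead: ΔL = 30×10⁻⁶ × 1.552 m × 170 = 7.9152×10⁻³ m = 7.9152 mm
platinum: ΔL = 88×10⁻⁷ × 1.552 m × 170 = 2.3218×10⁻³ m = 2.3218 mm
difference = 7.9152 − 2.3218 = 5.5934 mm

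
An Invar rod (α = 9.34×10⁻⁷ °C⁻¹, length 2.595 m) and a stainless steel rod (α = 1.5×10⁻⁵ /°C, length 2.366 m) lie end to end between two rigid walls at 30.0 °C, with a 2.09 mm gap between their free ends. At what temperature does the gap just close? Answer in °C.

T = 85.1 °C

Gap closes when ΔL₁ + ΔL₂ = 2.09 mm = 2.09×10⁻³ m
(α₁L₁ + α₂L₂)ΔT = g
α₁L₁ + α₂L₂ = 9.34×10⁻⁷×2.595 + 1.5×10⁻⁵×2.366 = 3.791373×10⁻⁵ m/K
ΔT = 2.09×10⁻³ / 3.791373×10⁻⁵ = 55.125 K
T = 30.0 + 55.125 = 85.125 °C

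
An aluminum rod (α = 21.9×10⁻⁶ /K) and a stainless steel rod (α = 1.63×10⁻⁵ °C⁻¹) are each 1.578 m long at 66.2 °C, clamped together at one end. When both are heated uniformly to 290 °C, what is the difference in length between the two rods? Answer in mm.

1.98 mm

ΔT = 223.8 K
aluminum: ΔL = 21.9×10⁻⁶ × 1.578 m × 223.8 = 7.7341×10⁻³ m = 7.7341 mm
stainless steel: ΔL = 1.63×10⁻⁵ × 1.578 m × 223.8 = 5.7564×10⁻³ m = 5.7564 mm
difference = 7.7341 − 5.7564 = 1.9777 mm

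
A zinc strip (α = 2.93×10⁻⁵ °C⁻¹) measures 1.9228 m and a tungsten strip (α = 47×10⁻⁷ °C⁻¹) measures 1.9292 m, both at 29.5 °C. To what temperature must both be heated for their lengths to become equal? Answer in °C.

L₁(1 + α₁ΔT) = L₂(1 + α₂ΔT) ⇒ ΔT = (L₂ − L₁)/(α₁L₁ − α₂L₂)
L₂ − L₁ = 1.9292 − 1.9228 = 6.40×10⁻³ m
α₁L₁ − α₂L₂ = 2.93×10⁻⁵×1.9228 − 47×10⁻⁷×1.9292 = 4.72708×10⁻⁵ m/K
ΔT = 6.40×10⁻³ / 4.72708×10⁻⁵ = 135.390 K
T = 29.5 + 135.390 = 164.890 °C

T = 164.9 °C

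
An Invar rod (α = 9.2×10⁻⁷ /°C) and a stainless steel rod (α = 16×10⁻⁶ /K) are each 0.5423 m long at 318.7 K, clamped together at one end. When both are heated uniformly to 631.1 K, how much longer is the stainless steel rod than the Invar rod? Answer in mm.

ΔT = 312.4 K
Invar: ΔL = 9.2×10⁻⁷ × 0.5423 m × 312.4 = 1.5586×10⁻⁴ m = 0.15586 mm
stainless steel: ΔL = 16×10⁻⁶ × 0.5423 m × 312.4 = 2.7106×10⁻³ m = 2.7106 mm
difference = 2.7106 − 0.15586 = 2.55474 mm

2.55 mm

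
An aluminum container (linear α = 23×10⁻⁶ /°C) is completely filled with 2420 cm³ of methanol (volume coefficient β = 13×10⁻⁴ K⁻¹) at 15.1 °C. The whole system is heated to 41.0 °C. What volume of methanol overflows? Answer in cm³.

77.2 cm³

The container also expands: β_container ≈ 3α = 6.9×10⁻⁵ /K
Net overflow = V₀(β_liq − 3α_cont)ΔT
β − 3α = 1.30×10⁻³ − 6.9×10⁻⁵ = 1.231×10⁻³ /K; ΔT = 25.9 K
ΔV = 2420 × 1.231×10⁻³ × 25.9 = 77.2 cm³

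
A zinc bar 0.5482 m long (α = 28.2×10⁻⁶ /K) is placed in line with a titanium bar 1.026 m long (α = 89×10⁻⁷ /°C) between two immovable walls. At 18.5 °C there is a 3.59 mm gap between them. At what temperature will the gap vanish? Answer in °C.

T = 164 °C

α₁L₁ = 1.545924×10⁻⁵ m/K, α₂L₂ = 9.1314×10⁻⁶ m/K → total 2.459064×10⁻⁵ m/K
ΔT = g/(α₁L₁+α₂L₂) = 3.59×10⁻³ / 2.459064×10⁻⁵ = 145.99 K
T = 18.5 + 145.99 = 164.49 °C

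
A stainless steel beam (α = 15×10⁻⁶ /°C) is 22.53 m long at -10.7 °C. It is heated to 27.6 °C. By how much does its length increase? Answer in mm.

|ΔT| = |27.6 − (-10.7)| = 38.3 K
ΔL = αL₀ΔT = (15×10⁻⁶)(22.53)(38.3) = 1.29×10⁻² m

ΔL = 12.9 mm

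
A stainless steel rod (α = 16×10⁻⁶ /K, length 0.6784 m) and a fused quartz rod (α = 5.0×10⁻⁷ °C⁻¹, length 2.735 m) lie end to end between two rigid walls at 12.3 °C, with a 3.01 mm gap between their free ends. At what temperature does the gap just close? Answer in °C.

α₁L₁ = 1.08544×10⁻⁵ m/K, α₂L₂ = 1.3675×10⁻⁶ m/K → total 1.22219×10⁻⁵ m/K
ΔT = g/(α₁L₁+α₂L₂) = 3.01×10⁻³ / 1.22219×10⁻⁵ = 246.28 K
T = 12.3 + 246.28 = 258.58 °C

T = 259 °C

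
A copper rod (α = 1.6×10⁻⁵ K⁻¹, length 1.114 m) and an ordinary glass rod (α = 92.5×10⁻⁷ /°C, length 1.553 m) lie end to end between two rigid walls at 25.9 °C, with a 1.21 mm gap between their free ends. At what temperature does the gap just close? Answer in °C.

Gap closes when ΔL₁ + ΔL₂ = 1.21 mm = 1.21×10⁻³ m
(α₁L₁ + α₂L₂)ΔT = g
α₁L₁ + α₂L₂ = 1.6×10⁻⁵×1.114 + 92.5×10⁻⁷×1.553 = 3.218925×10⁻⁵ m/K
ΔT = 1.21×10⁻³ / 3.218925×10⁻⁵ = 37.590 K
T = 25.9 + 37.590 = 63.490 °C

T = 63.5 °C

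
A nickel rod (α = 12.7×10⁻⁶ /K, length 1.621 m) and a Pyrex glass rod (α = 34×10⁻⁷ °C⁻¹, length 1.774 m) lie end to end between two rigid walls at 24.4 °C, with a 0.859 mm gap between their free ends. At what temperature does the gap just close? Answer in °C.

Gap closes when ΔL₁ + ΔL₂ = 0.859 mm = 8.59×10⁻⁴ m
(α₁L₁ + α₂L₂)ΔT = g
α₁L₁ + α₂L₂ = 12.7×10⁻⁶×1.621 + 34×10⁻⁷×1.774 = 2.66183×10⁻⁵ m/K
ΔT = 8.59×10⁻⁴ / 2.66183×10⁻⁵ = 32.271 K
T = 24.4 + 32.271 = 56.671 °C

T = 56.7 °C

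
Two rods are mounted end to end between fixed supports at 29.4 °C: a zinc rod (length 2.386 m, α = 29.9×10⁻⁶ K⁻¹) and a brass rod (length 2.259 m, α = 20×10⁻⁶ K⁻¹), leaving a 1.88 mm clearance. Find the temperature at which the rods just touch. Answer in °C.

T = 45.5 °C

Gap closes when ΔL₁ + ΔL₂ = 1.88 mm = 1.88×10⁻³ m
(α₁L₁ + α₂L₂)ΔT = g
α₁L₁ + α₂L₂ = 29.9×10⁻⁶×2.386 + 20×10⁻⁶×2.259 = 1.165214×10⁻⁴ m/K
ΔT = 1.88×10⁻³ / 1.165214×10⁻⁴ = 16.134 K
T = 29.4 + 16.134 = 45.534 °C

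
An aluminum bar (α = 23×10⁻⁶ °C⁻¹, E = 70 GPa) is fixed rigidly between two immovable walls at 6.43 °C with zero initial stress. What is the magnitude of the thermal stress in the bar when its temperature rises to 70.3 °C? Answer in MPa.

Fully constrained: the free strain ε = αΔT is blocked, so σ = Eε = EαΔT.
|ΔT| = 63.87 K
σ = 70.0×10⁹ × 23×10⁻⁶ × 63.87 = 1.03×10⁸ Pa

σ = 103 MPa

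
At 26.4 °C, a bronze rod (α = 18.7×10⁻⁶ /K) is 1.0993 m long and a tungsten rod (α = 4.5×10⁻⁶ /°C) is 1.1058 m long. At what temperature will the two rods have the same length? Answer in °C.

L₁(1 + α₁ΔT) = L₂(1 + α₂ΔT) ⇒ ΔT = (L₂ − L₁)/(α₁L₁ − α₂L₂)
L₂ − L₁ = 1.1058 − 1.0993 = 6.50×10⁻³ m
α₁L₁ − α₂L₂ = 18.7×10⁻⁶×1.0993 − 4.5×10⁻⁶×1.1058 = 1.558081×10⁻⁵ m/K
ΔT = 6.50×10⁻³ / 1.558081×10⁻⁵ = 417.180 K
T = 26.4 + 417.180 = 443.580 °C

T = 443.6 °C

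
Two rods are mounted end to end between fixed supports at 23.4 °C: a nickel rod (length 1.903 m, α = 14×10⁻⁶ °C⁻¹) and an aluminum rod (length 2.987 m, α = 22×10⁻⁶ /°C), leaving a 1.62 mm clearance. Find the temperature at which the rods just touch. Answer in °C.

α₁L₁ = 2.6642×10⁻⁵ m/K, α₂L₂ = 6.5714×10⁻⁵ m/K → total 9.2356×10⁻⁵ m/K
ΔT = g/(α₁L₁+α₂L₂) = 1.62×10⁻³ / 9.2356×10⁻⁵ = 17.541 K
T = 23.4 + 17.541 = 40.941 °C

T = 40.9 °C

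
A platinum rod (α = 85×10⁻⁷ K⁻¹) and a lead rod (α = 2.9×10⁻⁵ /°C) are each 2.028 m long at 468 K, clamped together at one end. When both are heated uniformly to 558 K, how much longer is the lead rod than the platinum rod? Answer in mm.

ΔT = 90 K
platinum: ΔL = 85×10⁻⁷ × 2.028 m × 90 = 1.5514×10⁻³ m = 1.5514 mm
lead: ΔL = 2.9×10⁻⁵ × 2.028 m × 90 = 5.2931×10⁻³ m = 5.2931 mm
difference = 5.2931 − 1.5514 = 3.7417 mm

3.74 mm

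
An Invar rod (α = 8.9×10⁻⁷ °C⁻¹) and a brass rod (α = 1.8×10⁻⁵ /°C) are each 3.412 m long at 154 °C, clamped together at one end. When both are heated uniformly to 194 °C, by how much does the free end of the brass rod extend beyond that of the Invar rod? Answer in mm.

2.34 mm

ΔT = 40 K
Invar: ΔL = 8.9×10⁻⁷ × 3.412 m × 40 = 1.2147×10⁻⁴ m = 0.12147 mm
brass: ΔL = 1.8×10⁻⁵ × 3.412 m × 40 = 2.4566×10⁻³ m = 2.4566 mm
difference = 2.4566 − 0.12147 = 2.33513 mm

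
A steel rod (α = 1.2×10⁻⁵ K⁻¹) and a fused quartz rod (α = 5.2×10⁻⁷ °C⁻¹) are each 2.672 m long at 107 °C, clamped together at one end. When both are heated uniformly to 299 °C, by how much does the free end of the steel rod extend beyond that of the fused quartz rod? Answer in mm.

ΔT = 192 K
steel: ΔL = 1.2×10⁻⁵ × 2.672 m × 192 = 6.1563×10⁻³ m = 6.1563 mm
fused quartz: ΔL = 5.2×10⁻⁷ × 2.672 m × 192 = 2.6677×10⁻⁴ m = 0.26677 mm
difference = 6.1563 − 0.26677 = 5.88953 mm

5.89 mm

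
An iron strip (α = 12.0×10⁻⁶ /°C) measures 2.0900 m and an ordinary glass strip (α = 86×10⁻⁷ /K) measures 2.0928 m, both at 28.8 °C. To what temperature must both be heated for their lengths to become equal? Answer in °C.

T = 424.2 °C

Equal length when α₁L₁ΔT − α₂L₂ΔT = L₂ − L₁ = 2.80×10⁻³ m
α₁L₁ = 2.508×10⁻⁵, α₂L₂ = 1.799808×10⁻⁵ → Δ(αL) = 7.08192×10⁻⁶ m/K
ΔT = 2.80×10⁻³ / 7.08192×10⁻⁶ = 395.373 K, so T = 28.8 + 395.373 = 424.173 °C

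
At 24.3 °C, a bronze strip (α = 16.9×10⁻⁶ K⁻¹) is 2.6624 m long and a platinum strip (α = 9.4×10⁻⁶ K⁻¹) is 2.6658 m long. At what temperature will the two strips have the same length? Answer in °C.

T = 194.8 °C

L₁(1 + α₁ΔT) = L₂(1 + α₂ΔT) ⇒ ΔT = (L₂ − L₁)/(α₁L₁ − α₂L₂)
L₂ − L₁ = 2.6658 − 2.6624 = 3.40×10⁻³ m
α₁L₁ − α₂L₂ = 16.9×10⁻⁶×2.6624 − 9.4×10⁻⁶×2.6658 = 1.993604×10⁻⁵ m/K
ΔT = 3.40×10⁻³ / 1.993604×10⁻⁵ = 170.545 K
T = 24.3 + 170.545 = 194.845 °C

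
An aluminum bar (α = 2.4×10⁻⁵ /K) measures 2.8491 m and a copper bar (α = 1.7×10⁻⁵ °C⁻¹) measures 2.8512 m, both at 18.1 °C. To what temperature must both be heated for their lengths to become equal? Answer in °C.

T = 123.6 °C

Equal length when α₁L₁ΔT − α₂L₂ΔT = L₂ − L₁ = 2.10×10⁻³ m
α₁L₁ = 6.83784×10⁻⁵, α₂L₂ = 4.84704×10⁻⁵ → Δ(αL) = 1.9908×10⁻⁵ m/K
ΔT = 2.10×10⁻³ / 1.9908×10⁻⁵ = 105.485 K, so T = 18.1 + 105.485 = 123.585 °C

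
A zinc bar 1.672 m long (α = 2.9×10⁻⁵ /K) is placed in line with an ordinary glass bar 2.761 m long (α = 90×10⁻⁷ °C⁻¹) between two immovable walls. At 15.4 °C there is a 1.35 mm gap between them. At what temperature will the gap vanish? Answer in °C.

T = 33.8 °C

α₁L₁ = 4.8488×10⁻⁵ m/K, α₂L₂ = 2.4849×10⁻⁵ m/K → total 7.3337×10⁻⁵ m/K
ΔT = g/(α₁L₁+α₂L₂) = 1.35×10⁻³ / 7.3337×10⁻⁵ = 18.408 K
T = 15.4 + 18.408 = 33.808 °C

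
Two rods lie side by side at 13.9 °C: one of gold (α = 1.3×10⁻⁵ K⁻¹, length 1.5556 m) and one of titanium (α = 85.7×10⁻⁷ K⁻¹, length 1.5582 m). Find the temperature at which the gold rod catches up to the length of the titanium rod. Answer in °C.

T = 392.4 °C

Equal length when α₁L₁ΔT − α₂L₂ΔT = L₂ − L₁ = 2.60×10⁻³ m
α₁L₁ = 2.02228×10⁻⁵, α₂L₂ = 1.3353774×10⁻⁵ → Δ(αL) = 6.869026×10⁻⁶ m/K
ΔT = 2.60×10⁻³ / 6.869026×10⁻⁶ = 378.511 K, so T = 13.9 + 378.511 = 392.411 °C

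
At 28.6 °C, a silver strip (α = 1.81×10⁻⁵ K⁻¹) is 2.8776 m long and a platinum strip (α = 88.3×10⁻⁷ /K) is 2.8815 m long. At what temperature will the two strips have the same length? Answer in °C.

T = 175.0 °C

L₁(1 + α₁ΔT) = L₂(1 + α₂ΔT) ⇒ ΔT = (L₂ − L₁)/(α₁L₁ − α₂L₂)
L₂ − L₁ = 2.8815 − 2.8776 = 3.90×10⁻³ m
α₁L₁ − α₂L₂ = 1.81×10⁻⁵×2.8776 − 88.3×10⁻⁷×2.8815 = 2.6640915×10⁻⁵ m/K
ΔT = 3.90×10⁻³ / 2.6640915×10⁻⁵ = 146.391 K
T = 28.6 + 146.391 = 174.991 °C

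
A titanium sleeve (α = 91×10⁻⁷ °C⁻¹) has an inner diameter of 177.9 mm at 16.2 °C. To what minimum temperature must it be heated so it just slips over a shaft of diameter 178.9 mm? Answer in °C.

Required Δd = 178.9 − 177.9 = 1.0 mm
Δd = αd₀ΔT ⇒ ΔT = Δd/(αd₀) = 1.0 / (91×10⁻⁷ × 177.9) = 617.71 K
T_min = 16.2 + 617.71 = 633.91 °C

T = 634 °C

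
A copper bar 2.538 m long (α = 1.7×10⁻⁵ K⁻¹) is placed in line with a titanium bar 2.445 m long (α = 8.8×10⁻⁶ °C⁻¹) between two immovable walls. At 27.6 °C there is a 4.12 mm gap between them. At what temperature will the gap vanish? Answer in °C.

α₁L₁ = 4.3146×10⁻⁵ m/K, α₂L₂ = 2.1516×10⁻⁵ m/K → total 6.4662×10⁻⁵ m/K
ΔT = g/(α₁L₁+α₂L₂) = 4.12×10⁻³ / 6.4662×10⁻⁵ = 63.716 K
T = 27.6 + 63.716 = 91.316 °C

T = 91.3 °C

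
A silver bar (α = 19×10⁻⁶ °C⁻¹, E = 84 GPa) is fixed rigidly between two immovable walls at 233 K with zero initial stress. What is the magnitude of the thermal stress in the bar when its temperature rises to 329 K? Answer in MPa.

Fully constrained: the free strain ε = αΔT is blocked, so σ = Eε = EαΔT.
|ΔT| = 96 K
σ = 84.0×10⁹ × 19×10⁻⁶ × 96 = 1.53×10⁸ Pa

σ = 153 MPa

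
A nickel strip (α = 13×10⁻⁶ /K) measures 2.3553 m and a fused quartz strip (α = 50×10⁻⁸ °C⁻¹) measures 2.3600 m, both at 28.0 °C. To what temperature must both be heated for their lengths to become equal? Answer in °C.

L₁(1 + α₁ΔT) = L₂(1 + α₂ΔT) ⇒ ΔT = (L₂ − L₁)/(α₁L₁ − α₂L₂)
L₂ − L₁ = 2.3600 − 2.3553 = 4.70×10⁻³ m
α₁L₁ − α₂L₂ = 13×10⁻⁶×2.3553 − 50×10⁻⁸×2.3600 = 2.94389×10⁻⁵ m/K
ΔT = 4.70×10⁻³ / 2.94389×10⁻⁵ = 159.653 K
T = 28.0 + 159.653 = 187.653 °C

T = 187.7 °C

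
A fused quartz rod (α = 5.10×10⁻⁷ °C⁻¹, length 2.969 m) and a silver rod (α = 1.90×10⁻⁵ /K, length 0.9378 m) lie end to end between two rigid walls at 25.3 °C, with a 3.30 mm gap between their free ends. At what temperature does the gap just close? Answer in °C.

T = 196 °C

α₁L₁ = 1.51419×10⁻⁶ m/K, α₂L₂ = 1.78182×10⁻⁵ m/K → total 1.933239×10⁻⁵ m/K
ΔT = g/(α₁L₁+α₂L₂) = 3.30×10⁻³ / 1.933239×10⁻⁵ = 170.70 K
T = 25.3 + 170.70 = 196.00 °C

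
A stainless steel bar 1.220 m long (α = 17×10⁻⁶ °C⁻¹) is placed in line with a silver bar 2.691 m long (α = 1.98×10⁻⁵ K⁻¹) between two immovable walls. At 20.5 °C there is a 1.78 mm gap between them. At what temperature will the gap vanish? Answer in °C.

T = 44.5 °C

α₁L₁ = 2.074×10⁻⁵ m/K, α₂L₂ = 5.32818×10⁻⁵ m/K → total 7.40218×10⁻⁵ m/K
ΔT = g/(α₁L₁+α₂L₂) = 1.78×10⁻³ / 7.40218×10⁻⁵ = 24.047 K
T = 20.5 + 24.047 = 44.547 °C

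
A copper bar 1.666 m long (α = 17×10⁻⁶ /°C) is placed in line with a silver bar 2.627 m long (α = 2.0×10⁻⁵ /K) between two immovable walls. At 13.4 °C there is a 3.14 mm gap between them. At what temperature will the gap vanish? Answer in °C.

T = 52.2 °C

Gap closes when ΔL₁ + ΔL₂ = 3.14 mm = 3.14×10⁻³ m
(α₁L₁ + α₂L₂)ΔT = g
α₁L₁ + α₂L₂ = 17×10⁻⁶×1.666 + 2.0×10⁻⁵×2.627 = 8.0862×10⁻⁵ m/K
ΔT = 3.14×10⁻³ / 8.0862×10⁻⁵ = 38.832 K
T = 13.4 + 38.832 = 52.232 °C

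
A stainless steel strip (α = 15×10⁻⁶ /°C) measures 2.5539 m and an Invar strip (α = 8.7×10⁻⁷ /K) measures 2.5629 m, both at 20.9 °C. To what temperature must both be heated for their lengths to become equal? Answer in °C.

Equal length when α₁L₁ΔT − α₂L₂ΔT = L₂ − L₁ = 9.00×10⁻³ m
α₁L₁ = 3.83085×10⁻⁵, α₂L₂ = 2.229723×10⁻⁶ → Δ(αL) = 3.6078777×10⁻⁵ m/K
ΔT = 9.00×10⁻³ / 3.6078777×10⁻⁵ = 249.454 K, so T = 20.9 + 249.454 = 270.354 °C

T = 270.4 °C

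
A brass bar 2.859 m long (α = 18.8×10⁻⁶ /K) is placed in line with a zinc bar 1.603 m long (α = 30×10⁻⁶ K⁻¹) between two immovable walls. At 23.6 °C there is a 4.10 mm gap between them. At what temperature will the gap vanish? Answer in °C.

T = 63.9 °C

α₁L₁ = 5.37492×10⁻⁵ m/K, α₂L₂ = 4.809×10⁻⁵ m/K → total 1.018392×10⁻⁴ m/K
ΔT = g/(α₁L₁+α₂L₂) = 4.10×10⁻³ / 1.018392×10⁻⁴ = 40.260 K
T = 23.6 + 40.260 = 63.860 °C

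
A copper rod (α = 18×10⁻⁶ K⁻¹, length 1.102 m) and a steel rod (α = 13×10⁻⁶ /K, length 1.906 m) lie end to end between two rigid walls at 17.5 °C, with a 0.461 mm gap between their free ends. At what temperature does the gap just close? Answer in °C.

T = 27.8 °C

Gap closes when ΔL₁ + ΔL₂ = 0.461 mm = 4.61×10⁻⁴ m
(α₁L₁ + α₂L₂)ΔT = g
α₁L₁ + α₂L₂ = 18×10⁻⁶×1.102 + 13×10⁻⁶×1.906 = 4.4614×10⁻⁵ m/K
ΔT = 4.61×10⁻⁴ / 4.4614×10⁻⁵ = 10.333 K
T = 17.5 + 10.333 = 27.833 °C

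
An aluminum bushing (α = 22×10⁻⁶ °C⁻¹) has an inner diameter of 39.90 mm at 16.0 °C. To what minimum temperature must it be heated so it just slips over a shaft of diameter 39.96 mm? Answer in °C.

T = 84.4 °C

Required Δd = 39.96 − 39.90 = 0.06 mm
Δd = αd₀ΔT ⇒ ΔT = Δd/(αd₀) = 0.06 / (22×10⁻⁶ × 39.90) = 68.353 K
T_min = 16.0 + 68.353 = 84.353 °C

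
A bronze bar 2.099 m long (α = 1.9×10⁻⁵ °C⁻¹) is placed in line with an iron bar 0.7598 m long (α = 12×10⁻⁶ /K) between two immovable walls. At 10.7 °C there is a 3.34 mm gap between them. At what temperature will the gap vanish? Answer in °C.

T = 78.9 °C

α₁L₁ = 3.9881×10⁻⁵ m/K, α₂L₂ = 9.1176×10⁻⁶ m/K → total 4.89986×10⁻⁵ m/K
ΔT = g/(α₁L₁+α₂L₂) = 3.34×10⁻³ / 4.89986×10⁻⁵ = 68.165 K
T = 10.7 + 68.165 = 78.865 °C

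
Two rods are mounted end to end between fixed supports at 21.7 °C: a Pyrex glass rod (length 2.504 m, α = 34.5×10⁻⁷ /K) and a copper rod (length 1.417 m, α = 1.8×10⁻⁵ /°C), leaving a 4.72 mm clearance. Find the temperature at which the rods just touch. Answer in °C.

α₁L₁ = 8.6388×10⁻⁶ m/K, α₂L₂ = 2.5506×10⁻⁵ m/K → total 3.41448×10⁻⁵ m/K
ΔT = g/(α₁L₁+α₂L₂) = 4.72×10⁻³ / 3.41448×10⁻⁵ = 138.23 K
T = 21.7 + 138.23 = 159.93 °C

T = 160 °C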